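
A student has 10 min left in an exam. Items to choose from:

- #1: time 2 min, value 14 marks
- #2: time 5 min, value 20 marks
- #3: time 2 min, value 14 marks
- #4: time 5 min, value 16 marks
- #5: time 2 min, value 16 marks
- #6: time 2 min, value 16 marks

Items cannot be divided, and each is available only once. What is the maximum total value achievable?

60 marks

This is a 0/1 knapsack; check combinations near the capacity.
- #1+#3+#5+#6: time 2+2+2+2=8, value 14+14+16+16=60
- #2+#5+#6: time 5+2+2=9, value 20+16+16=52
- #1+#2+#5: time 2+5+2=9, value 14+20+16=50
- #2+#3+#5: time 5+2+2=9, value 20+14+16=50
- #1+#2+#6: time 2+5+2=9, value 14+20+16=50
Best: 60 marks.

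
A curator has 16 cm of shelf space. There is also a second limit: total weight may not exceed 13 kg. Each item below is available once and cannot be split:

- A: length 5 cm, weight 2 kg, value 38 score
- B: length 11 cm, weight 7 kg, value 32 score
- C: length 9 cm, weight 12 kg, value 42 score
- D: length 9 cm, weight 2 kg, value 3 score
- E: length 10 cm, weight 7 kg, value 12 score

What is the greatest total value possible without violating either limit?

Feasible sets respecting both limits:
- A+B: length 16, weight 9, value 70
- A+E: length 15, weight 9, value 50
- C: length 9, weight 12, value 42
- A+D: length 14, weight 4, value 41
Best: 70 score.

70 score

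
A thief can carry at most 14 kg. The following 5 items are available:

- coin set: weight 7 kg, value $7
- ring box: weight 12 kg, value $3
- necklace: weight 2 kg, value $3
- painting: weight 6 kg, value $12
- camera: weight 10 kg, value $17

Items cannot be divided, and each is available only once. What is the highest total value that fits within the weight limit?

$20

Check high-value combinations within 14 kg:
- necklace+camera: weight 2+10=12, value 3+17=20
- coin set+painting: weight 7+6=13, value 7+12=19
- camera: weight 10, value 17
Best: $20.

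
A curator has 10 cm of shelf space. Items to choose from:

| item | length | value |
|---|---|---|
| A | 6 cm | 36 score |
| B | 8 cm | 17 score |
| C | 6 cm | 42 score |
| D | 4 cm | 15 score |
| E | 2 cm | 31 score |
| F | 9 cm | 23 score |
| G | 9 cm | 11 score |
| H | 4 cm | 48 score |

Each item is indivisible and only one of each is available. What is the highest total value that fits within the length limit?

Check high-value combinations within 10 cm:
- D+E+H: length 4+2+4=10, value 15+31+48=94
- C+H: length 6+4=10, value 42+48=90
- A+H: length 6+4=10, value 36+48=84
- E+H: length 2+4=6, value 31+48=79
Best: 94 score.

94 score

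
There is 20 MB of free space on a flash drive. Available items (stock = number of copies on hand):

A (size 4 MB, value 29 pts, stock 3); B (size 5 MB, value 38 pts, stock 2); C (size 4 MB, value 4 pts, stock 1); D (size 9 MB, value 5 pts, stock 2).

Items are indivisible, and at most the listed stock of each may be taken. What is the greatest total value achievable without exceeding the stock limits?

134 pts

Best selections within size 20 and stock limits:
- 2×A + 2×B: size 18, value 134
- 3×A + 1×B: size 17, value 125
- 1×A + 2×B + 1×C: size 18, value 109
Best: 134 pts.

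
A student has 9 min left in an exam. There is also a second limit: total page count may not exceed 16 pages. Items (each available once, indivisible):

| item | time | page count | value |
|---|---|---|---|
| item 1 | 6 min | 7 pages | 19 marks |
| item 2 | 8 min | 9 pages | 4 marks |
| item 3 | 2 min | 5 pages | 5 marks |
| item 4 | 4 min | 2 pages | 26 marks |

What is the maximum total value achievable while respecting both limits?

31 marks

Feasible sets respecting both limits:
- item 3+item 4: time 6, page count 7, value 31
- item 4: time 4, page count 2, value 26
- item 1+item 3: time 8, page count 12, value 24
- item 1: time 6, page count 7, value 19
Best: 31 marks.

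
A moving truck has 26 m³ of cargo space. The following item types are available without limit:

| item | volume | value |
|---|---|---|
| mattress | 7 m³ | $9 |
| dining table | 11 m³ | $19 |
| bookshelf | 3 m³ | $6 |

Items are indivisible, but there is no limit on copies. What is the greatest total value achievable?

$49

Best value-per-unit is bookshelf at 6/3; filling with it alone gives 8×6 = 48.
Optimal mix: 1×dining table + 5×bookshelf → volume 26, value 49.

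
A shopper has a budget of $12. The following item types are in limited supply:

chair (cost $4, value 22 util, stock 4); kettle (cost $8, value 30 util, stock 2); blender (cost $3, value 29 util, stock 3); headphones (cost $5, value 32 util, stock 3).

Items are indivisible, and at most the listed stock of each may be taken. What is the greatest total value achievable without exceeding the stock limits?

Best selections within cost 12 and stock limits:
- 2×blender + 1×headphones: cost 11, value 90
- 3×blender: cost 9, value 87
Best: 90 util.

90 util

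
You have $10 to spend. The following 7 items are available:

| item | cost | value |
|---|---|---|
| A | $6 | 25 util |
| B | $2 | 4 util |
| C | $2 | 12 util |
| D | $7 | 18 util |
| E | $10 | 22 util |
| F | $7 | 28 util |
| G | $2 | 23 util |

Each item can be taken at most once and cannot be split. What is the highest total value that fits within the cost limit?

60 util

Check high-value combinations within $10:
- A+C+G: cost 6+2+2=10, value 25+12+23=60
- A+B+G: cost 6+2+2=10, value 25+4+23=52
- F+G: cost 7+2=9, value 28+23=51
- A+G: cost 6+2=8, value 25+23=48
- D+G: cost 7+2=9, value 18+23=41
Best: 60 util.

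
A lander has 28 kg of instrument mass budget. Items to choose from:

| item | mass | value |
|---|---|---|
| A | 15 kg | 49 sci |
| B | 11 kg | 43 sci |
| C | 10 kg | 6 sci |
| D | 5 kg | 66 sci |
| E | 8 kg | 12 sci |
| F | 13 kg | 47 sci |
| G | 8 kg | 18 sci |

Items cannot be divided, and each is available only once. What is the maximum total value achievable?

Check high-value combinations within 28 kg:
- A+D+G: mass 15+5+8=28, value 49+66+18=133
- D+F+G: mass 5+13+8=26, value 66+47+18=131
- B+D+G: mass 11+5+8=24, value 43+66+18=127
- A+D+E: mass 15+5+8=28, value 49+66+12=127
Best: 133 sci.

133 sci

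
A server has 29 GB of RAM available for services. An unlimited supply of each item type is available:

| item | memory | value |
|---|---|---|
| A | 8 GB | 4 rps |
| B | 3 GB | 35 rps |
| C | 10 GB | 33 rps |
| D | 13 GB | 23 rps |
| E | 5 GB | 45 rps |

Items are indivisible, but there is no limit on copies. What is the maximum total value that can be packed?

325 rps

Best value-per-unit is B at 35/3; filling with it alone gives 9×35 = 315.
Optimal mix: 8×B + 1×E → memory 29, value 325.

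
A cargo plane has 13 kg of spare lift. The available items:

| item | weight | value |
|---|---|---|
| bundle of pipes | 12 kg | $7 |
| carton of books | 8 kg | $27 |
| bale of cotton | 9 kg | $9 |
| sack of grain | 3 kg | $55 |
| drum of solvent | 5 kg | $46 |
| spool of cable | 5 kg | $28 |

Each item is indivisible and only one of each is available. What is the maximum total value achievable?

$129

Check high-value combinations within 13 kg:
- sack of grain+drum of solvent+spool of cable: weight 3+5+5=13, value 55+46+28=129
- sack of grain+drum of solvent: weight 3+5=8, value 55+46=101
- sack of grain+spool of cable: weight 3+5=8, value 55+28=83
- carton of books+sack of grain: weight 8+3=11, value 27+55=82
Best: $129.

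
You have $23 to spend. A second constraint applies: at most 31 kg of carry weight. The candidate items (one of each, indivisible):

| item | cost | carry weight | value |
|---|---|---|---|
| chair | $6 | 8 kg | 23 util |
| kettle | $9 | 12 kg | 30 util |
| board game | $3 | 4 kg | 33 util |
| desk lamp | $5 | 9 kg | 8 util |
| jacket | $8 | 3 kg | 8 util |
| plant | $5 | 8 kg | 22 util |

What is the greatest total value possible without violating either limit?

86 util

Feasible sets respecting both limits:
- chair+kettle+board game: cost 18, carry weight 24, value 86
- chair+board game+desk lamp+plant: cost 19, carry weight 29, value 86
- chair+board game+jacket+plant: cost 22, carry weight 23, value 86
Best: 86 util.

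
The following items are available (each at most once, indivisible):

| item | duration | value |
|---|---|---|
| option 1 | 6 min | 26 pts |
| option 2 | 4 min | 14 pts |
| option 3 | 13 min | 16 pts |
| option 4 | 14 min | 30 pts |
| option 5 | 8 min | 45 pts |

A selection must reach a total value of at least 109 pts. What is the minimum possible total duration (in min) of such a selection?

Subsets with value ≥ 109, sorted by total duration:
- option 1+option 2+option 4+option 5: duration 32, value 115
- option 1+option 3+option 4+option 5: duration 41, value 117
- option 1+option 2+option 3+option 4+option 5: duration 45, value 131
Minimum duration: 32 min.

32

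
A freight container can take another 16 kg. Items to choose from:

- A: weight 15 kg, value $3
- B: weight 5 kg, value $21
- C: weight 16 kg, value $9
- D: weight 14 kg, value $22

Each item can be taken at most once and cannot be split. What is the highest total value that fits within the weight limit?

Check high-value combinations within 16 kg:
- D: weight 14, value 22
- B: weight 5, value 21
- C: weight 16, value 9
- A: weight 15, value 3
Best: $22.

$22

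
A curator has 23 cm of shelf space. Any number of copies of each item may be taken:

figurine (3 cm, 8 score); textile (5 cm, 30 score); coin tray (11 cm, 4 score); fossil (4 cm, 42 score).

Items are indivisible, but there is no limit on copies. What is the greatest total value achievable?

218 score

Best value-per-unit is fossil at 42/4; filling with it alone gives 5×42 = 210.
Optimal mix: 1×figurine + 5×fossil → length 23, value 218.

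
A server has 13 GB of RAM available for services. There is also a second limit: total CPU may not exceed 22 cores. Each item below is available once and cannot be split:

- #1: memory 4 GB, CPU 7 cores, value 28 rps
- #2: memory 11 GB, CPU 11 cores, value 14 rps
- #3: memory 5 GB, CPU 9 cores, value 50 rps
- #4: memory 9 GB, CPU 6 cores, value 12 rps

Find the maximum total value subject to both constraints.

78 rps

Feasible sets respecting both limits:
- #1+#3: memory 9, CPU 16, value 78
- #3: memory 5, CPU 9, value 50
- #1+#4: memory 13, CPU 13, value 40
Best: 78 rps.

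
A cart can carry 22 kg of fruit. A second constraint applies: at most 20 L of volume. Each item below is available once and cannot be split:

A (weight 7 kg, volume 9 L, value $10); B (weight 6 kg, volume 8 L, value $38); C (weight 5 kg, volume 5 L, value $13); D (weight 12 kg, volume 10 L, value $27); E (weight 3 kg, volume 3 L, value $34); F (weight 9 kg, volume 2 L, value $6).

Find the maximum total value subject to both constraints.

Feasible sets respecting both limits:
- B+C+E: weight 14, volume 16, value 85
- A+B+E: weight 16, volume 20, value 82
- B+E+F: weight 18, volume 13, value 78
Best: $85.

$85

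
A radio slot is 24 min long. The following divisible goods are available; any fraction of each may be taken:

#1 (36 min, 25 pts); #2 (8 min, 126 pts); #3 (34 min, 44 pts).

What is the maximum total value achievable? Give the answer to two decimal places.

146.71

Take in order of value per unit:
- #2 (126/8 per unit): all 8 → value 126, running total 126.00
- #3 (44/34 per unit): 16 of 34 → value 16×44/34 = 20.7059, running total 146.71
Total 146.71.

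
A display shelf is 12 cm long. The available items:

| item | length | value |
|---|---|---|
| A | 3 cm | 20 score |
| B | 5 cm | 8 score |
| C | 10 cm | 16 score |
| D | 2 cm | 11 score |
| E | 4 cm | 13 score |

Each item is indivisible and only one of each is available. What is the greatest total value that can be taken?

Check high-value combinations within 12 cm:
- A+D+E: length 3+2+4=9, value 20+11+13=44
- A+B+E: length 3+5+4=12, value 20+8+13=41
- A+B+D: length 3+5+2=10, value 20+8+11=39
- A+E: length 3+4=7, value 20+13=33
- B+D+E: length 5+2+4=11, value 8+11+13=32
Best: 44 score.

44 score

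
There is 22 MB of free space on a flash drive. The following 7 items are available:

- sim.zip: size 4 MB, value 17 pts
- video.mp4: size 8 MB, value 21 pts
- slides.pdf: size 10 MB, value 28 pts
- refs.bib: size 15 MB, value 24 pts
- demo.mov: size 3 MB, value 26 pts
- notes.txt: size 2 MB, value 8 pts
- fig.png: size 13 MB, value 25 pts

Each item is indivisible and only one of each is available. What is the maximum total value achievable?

79 pts

This is a 0/1 knapsack; check combinations near the capacity.
- sim.zip+slides.pdf+demo.mov+notes.txt: size 4+10+3+2=19, value 17+28+26+8=79
- sim.zip+demo.mov+notes.txt+fig.png: size 4+3+2+13=22, value 17+26+8+25=76
- video.mp4+slides.pdf+demo.mov: size 8+10+3=21, value 21+28+26=75
- sim.zip+video.mp4+demo.mov+notes.txt: size 4+8+3+2=17, value 17+21+26+8=72
Best: 79 pts.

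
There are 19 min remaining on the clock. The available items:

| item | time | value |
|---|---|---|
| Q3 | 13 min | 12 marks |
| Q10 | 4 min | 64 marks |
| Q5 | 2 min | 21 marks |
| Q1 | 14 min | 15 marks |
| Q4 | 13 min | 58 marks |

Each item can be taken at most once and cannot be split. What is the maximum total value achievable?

143 marks

This is a 0/1 knapsack; check combinations near the capacity.
- Q10+Q5+Q4: time 4+2+13=19, value 64+21+58=143
- Q10+Q4: time 4+13=17, value 64+58=122
- Q3+Q10+Q5: time 13+4+2=19, value 12+64+21=97
- Q10+Q5: time 4+2=6, value 64+21=85
- Q5+Q4: time 2+13=15, value 21+58=79
Best: 143 marks.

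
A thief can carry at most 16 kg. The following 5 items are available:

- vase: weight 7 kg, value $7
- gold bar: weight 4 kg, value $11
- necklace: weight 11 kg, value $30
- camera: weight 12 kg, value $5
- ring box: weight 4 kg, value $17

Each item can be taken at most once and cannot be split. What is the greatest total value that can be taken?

Check high-value combinations within 16 kg:
- necklace+ring box: weight 11+4=15, value 30+17=47
- gold bar+necklace: weight 4+11=15, value 11+30=41
- vase+gold bar+ring box: weight 7+4+4=15, value 7+11+17=35
- necklace: weight 11, value 30
- gold bar+ring box: weight 4+4=8, value 11+17=28
Best: $47.

$47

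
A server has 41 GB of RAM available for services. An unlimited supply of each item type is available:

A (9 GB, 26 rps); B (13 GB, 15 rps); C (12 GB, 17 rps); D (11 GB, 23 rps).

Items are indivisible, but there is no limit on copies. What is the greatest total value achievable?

Best value-per-unit is A at 26/9, and filling with it alone uses memory 4×9=36. No mix of the others beats 4×26 = 104.

104 rps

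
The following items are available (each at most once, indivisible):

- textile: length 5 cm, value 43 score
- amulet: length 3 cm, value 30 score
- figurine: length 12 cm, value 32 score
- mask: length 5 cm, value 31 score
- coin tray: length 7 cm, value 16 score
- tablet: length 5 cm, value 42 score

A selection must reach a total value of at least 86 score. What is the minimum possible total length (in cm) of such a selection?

Subsets with value ≥ 86, sorted by total length:
- textile+amulet+tablet: length 13, value 115
- textile+amulet+mask: length 13, value 104
- amulet+mask+tablet: length 13, value 103
- textile+mask+tablet: length 15, value 116
Minimum length: 13 cm.

13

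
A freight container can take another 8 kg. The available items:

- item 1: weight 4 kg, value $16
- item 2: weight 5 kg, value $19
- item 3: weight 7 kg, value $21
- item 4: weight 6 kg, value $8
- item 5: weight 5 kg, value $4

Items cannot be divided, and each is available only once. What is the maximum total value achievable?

$21

Check high-value combinations within 8 kg:
- item 3: weight 7, value 21
- item 2: weight 5, value 19
- item 1: weight 4, value 16
- item 4: weight 6, value 8
Best: $21.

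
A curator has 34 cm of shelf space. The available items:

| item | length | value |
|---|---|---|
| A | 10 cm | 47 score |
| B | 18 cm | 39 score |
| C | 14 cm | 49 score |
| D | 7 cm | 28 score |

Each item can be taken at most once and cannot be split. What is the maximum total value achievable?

124 score

Check high-value combinations within 34 cm:
- A+C+D: length 10+14+7=31, value 47+49+28=124
- A+C: length 10+14=24, value 47+49=96
- B+C: length 18+14=32, value 39+49=88
Best: 124 score.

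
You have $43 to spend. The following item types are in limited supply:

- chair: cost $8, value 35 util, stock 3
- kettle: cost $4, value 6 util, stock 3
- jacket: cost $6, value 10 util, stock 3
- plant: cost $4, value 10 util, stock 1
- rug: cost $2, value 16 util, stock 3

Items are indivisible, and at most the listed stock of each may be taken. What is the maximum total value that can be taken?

Best selections within cost 43 and stock limits:
- 3×chair + 2×kettle + 1×plant + 3×rug: cost 42, value 175
- 3×chair + 1×jacket + 1×plant + 3×rug: cost 40, value 173
- 3×chair + 2×jacket + 3×rug: cost 42, value 173
Best: 175 util.

175 util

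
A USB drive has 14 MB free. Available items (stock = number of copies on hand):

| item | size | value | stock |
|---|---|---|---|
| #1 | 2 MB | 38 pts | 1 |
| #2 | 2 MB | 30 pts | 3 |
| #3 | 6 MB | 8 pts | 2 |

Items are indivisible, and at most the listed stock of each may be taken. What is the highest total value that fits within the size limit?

136 pts

Top feasible selections:
- 1×#1 + 3×#2 + 1×#3: size 14, value 136
- 1×#1 + 3×#2: size 8, value 128
- 1×#1 + 2×#2 + 1×#3: size 12, value 106
- 1×#1 + 2×#2: size 6, value 98
Best: 136 pts.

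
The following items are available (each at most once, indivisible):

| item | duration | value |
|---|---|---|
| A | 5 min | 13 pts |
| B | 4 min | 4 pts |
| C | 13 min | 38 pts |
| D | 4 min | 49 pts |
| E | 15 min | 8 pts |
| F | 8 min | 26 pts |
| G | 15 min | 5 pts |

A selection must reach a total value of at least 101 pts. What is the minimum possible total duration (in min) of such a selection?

Subsets with value ≥ 101, sorted by total duration:
- C+D+F: duration 25, value 113
- A+B+C+D: duration 26, value 104
- B+C+D+F: duration 29, value 117
- A+C+D+F: duration 30, value 126
Minimum duration: 25 min.

25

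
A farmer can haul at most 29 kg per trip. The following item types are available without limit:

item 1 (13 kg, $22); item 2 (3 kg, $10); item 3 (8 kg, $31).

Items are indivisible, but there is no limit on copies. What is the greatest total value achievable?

Best value-per-unit is item 3 at 31/8; filling with it alone gives 3×31 = 93.
Optimal mix: 1×item 2 + 3×item 3 → weight 27, value 103.

$103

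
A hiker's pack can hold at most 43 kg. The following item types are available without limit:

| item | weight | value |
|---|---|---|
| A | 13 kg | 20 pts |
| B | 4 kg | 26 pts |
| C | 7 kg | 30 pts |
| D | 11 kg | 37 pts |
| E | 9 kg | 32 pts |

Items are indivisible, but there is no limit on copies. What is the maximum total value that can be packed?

264 pts

Best value-per-unit is B at 26/4; filling with it alone gives 10×26 = 260.
Optimal mix: 9×B + 1×C → weight 43, value 264.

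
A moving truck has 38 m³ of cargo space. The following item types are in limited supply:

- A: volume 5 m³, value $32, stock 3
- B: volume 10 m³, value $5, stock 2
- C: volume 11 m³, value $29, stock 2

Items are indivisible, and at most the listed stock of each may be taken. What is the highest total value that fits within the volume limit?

Best selections within volume 38 and stock limits:
- 3×A + 2×C: volume 37, value 154
- 3×A + 1×B + 1×C: volume 36, value 130
- 3×A + 1×C: volume 26, value 125
Best: $154.

$154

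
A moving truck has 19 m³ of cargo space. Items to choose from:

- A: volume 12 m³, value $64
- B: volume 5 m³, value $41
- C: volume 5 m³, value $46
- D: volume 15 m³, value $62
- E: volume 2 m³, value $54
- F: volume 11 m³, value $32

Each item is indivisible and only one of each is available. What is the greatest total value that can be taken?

Check high-value combinations within 19 m³:
- A+C+E: volume 12+5+2=19, value 64+46+54=164
- A+B+E: volume 12+5+2=19, value 64+41+54=159
- B+C+E: volume 5+5+2=12, value 41+46+54=141
- C+E+F: volume 5+2+11=18, value 46+54+32=132
- B+E+F: volume 5+2+11=18, value 41+54+32=127
Best: $164.

$164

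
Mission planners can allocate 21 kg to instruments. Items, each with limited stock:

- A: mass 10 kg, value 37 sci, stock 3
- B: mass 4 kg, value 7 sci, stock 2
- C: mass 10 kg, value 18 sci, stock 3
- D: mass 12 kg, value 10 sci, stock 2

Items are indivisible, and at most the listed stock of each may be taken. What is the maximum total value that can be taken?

74 sci

Best selections within mass 21 and stock limits:
- 2×A: mass 20, value 74
- 1×A + 1×C: mass 20, value 55
Best: 74 sci.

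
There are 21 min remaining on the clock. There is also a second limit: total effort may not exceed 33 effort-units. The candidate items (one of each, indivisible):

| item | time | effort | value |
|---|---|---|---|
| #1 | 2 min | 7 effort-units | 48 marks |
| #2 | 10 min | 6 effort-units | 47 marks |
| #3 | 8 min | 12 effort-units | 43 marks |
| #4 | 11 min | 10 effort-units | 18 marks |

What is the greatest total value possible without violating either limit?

Feasible sets respecting both limits:
- #1+#2+#3: time 20, effort 25, value 138
- #1+#3+#4: time 21, effort 29, value 109
- #1+#2: time 12, effort 13, value 95
- #1+#3: time 10, effort 19, value 91
Best: 138 marks.

138 marks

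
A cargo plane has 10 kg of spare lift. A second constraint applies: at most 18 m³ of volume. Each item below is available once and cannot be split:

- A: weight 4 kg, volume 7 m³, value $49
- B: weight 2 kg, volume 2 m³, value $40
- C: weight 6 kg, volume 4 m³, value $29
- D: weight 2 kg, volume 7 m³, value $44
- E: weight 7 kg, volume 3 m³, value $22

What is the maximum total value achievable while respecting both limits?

Feasible sets respecting both limits:
- A+B+D: weight 8, volume 16, value 133
- B+C+D: weight 10, volume 13, value 113
- A+D: weight 6, volume 14, value 93
Best: $133.

$133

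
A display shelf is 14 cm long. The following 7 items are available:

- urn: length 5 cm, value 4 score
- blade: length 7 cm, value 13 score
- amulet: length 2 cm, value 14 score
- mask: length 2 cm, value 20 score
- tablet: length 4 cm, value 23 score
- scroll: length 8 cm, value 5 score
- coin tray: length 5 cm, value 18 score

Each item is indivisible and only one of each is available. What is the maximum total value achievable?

This is a 0/1 knapsack; check combinations near the capacity.
- amulet+mask+tablet+coin tray: length 2+2+4+5=13, value 14+20+23+18=75
- mask+tablet+coin tray: length 2+4+5=11, value 20+23+18=61
- urn+amulet+mask+tablet: length 5+2+2+4=13, value 4+14+20+23=61
- amulet+mask+tablet: length 2+2+4=8, value 14+20+23=57
- blade+mask+tablet: length 7+2+4=13, value 13+20+23=56
Best: 75 score.

75 score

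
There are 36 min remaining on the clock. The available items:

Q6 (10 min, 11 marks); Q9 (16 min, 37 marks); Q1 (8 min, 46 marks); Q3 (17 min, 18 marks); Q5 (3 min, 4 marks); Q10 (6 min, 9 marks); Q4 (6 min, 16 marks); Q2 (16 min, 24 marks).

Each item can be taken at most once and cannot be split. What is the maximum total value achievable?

108 marks

Check high-value combinations within 36 min:
- Q9+Q1+Q10+Q4: time 16+8+6+6=36, value 37+46+9+16=108
- Q9+Q1+Q5+Q4: time 16+8+3+6=33, value 37+46+4+16=103
- Q9+Q1+Q4: time 16+8+6=30, value 37+46+16=99
Best: 108 marks.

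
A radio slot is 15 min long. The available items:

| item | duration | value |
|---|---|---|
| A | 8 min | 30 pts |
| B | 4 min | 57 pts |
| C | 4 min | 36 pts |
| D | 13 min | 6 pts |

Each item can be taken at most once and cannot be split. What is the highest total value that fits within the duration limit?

Check high-value combinations within 15 min:
- B+C: duration 4+4=8, value 57+36=93
- A+B: duration 8+4=12, value 30+57=87
- A+C: duration 8+4=12, value 30+36=66
- B: duration 4, value 57
- C: duration 4, value 36
Best: 93 pts.

93 pts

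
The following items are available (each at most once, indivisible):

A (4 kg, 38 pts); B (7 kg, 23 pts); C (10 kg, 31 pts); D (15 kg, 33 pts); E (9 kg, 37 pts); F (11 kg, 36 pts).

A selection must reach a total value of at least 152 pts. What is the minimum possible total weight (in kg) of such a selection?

Subsets with value ≥ 152, sorted by total weight:
- A+B+C+E+F: weight 41, value 165
- A+B+C+D+E: weight 45, value 162
Minimum weight: 41 kg.

41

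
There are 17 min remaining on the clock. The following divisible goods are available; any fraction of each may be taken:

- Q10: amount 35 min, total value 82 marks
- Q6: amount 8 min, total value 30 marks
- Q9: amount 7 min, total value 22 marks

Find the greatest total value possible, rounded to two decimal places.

Take in order of value per unit:
- Q6 (30/8 per unit): all 8 → value 30, running total 30.00
- Q9 (22/7 per unit): all 7 → value 22, running total 52.00
- Q10 (82/35 per unit): 2 of 35 → value 2×82/35 = 4.6857, running total 56.69
Total 56.69.

56.69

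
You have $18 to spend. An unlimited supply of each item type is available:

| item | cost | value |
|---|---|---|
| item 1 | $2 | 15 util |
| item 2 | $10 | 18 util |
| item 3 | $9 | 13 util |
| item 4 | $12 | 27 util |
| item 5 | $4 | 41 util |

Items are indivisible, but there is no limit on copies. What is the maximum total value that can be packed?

Best value-per-unit is item 5 at 41/4; filling with it alone gives 4×41 = 164.
Optimal mix: 1×item 1 + 4×item 5 → cost 18, value 179.

179 util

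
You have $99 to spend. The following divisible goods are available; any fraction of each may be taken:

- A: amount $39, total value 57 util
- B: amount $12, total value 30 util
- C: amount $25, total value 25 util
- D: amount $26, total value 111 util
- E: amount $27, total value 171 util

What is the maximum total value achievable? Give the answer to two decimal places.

Take in order of value per unit:
- E (171/27 per unit): all 27 → value 171, running total 171.00
- D (111/26 per unit): all 26 → value 111, running total 282.00
- B (30/12 per unit): all 12 → value 30, running total 312.00
- A (57/39 per unit): 34 of 39 → value 34×57/39 = 49.6923, running total 361.69
Total 361.69.

361.69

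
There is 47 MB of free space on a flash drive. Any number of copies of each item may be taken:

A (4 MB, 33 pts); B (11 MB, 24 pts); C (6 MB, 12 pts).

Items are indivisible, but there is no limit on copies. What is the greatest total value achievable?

Best value-per-unit is A at 33/4, and filling with it alone uses size 11×4=44. No mix of the others beats 11×33 = 363.

363 pts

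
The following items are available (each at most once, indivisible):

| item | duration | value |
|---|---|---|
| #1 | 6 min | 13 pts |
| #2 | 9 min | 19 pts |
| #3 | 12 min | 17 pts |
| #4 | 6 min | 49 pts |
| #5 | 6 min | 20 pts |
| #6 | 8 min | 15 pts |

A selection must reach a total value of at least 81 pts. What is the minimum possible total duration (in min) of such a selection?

Subsets with value ≥ 81, sorted by total duration:
- #1+#4+#5: duration 18, value 82
- #4+#5+#6: duration 20, value 84
- #2+#4+#5: duration 21, value 88
Minimum duration: 18 min.

18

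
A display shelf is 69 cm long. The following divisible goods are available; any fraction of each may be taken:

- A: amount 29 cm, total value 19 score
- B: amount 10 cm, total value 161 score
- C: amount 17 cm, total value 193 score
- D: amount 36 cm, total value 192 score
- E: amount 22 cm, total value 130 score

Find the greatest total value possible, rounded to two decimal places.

Take in order of value per unit:
- B (161/10 per unit): all 10 → value 161, running total 161.00
- C (193/17 per unit): all 17 → value 193, running total 354.00
- E (130/22 per unit): all 22 → value 130, running total 484.00
- D (192/36 per unit): 20 of 36 → value 20×192/36 = 106.6667, running total 590.67
Total 590.67.

590.67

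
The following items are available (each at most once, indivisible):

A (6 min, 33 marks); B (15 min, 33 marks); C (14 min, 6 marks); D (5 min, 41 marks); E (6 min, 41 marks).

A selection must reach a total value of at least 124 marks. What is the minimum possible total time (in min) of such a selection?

32

Subsets with value ≥ 124, sorted by total time:
- A+B+D+E: time 32, value 148
- A+B+C+D+E: time 46, value 154
Minimum time: 32 min.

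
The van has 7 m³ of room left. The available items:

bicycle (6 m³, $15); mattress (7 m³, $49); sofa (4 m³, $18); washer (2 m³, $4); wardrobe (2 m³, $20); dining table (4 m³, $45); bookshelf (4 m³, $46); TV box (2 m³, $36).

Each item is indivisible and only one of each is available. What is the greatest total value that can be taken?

$82

Check high-value combinations within 7 m³:
- bookshelf+TV box: volume 4+2=6, value 46+36=82
- dining table+TV box: volume 4+2=6, value 45+36=81
- wardrobe+bookshelf: volume 2+4=6, value 20+46=66
- wardrobe+dining table: volume 2+4=6, value 20+45=65
Best: $82.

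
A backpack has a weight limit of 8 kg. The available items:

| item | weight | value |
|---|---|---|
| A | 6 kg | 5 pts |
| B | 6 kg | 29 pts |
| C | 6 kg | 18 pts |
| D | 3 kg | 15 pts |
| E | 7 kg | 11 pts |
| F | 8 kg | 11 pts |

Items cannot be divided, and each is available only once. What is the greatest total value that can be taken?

Check high-value combinations within 8 kg:
- B: weight 6, value 29
- C: weight 6, value 18
- D: weight 3, value 15
- E: weight 7, value 11
- F: weight 8, value 11
Best: 29 pts.

29 pts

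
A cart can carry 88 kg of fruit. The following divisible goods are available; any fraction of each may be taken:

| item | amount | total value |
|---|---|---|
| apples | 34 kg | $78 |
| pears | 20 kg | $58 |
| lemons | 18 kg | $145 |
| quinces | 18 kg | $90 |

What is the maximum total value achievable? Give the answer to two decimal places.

Take in order of value per unit:
- lemons (145/18 per unit): all 18 → value 145, running total 145.00
- quinces (90/18 per unit): all 18 → value 90, running total 235.00
- pears (58/20 per unit): all 20 → value 58, running total 293.00
- apples (78/34 per unit): 32 of 34 → value 32×78/34 = 73.4118, running total 366.41
Total 366.41.

366.41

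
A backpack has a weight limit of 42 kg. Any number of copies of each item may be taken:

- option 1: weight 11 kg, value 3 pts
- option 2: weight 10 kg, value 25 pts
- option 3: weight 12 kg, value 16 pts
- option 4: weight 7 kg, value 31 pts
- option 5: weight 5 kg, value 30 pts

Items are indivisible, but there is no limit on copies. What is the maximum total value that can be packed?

Best value-per-unit is option 5 at 30/5; filling with it alone gives 8×30 = 240.
Optimal mix: 1×option 4 + 7×option 5 → weight 42, value 241.

241 pts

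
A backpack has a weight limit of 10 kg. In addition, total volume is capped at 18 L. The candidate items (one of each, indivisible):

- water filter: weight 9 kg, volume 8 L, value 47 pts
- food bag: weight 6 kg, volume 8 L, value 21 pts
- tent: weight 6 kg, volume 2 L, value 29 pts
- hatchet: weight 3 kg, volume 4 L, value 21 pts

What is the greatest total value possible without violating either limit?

Feasible sets respecting both limits:
- tent+hatchet: weight 9, volume 6, value 50
- water filter: weight 9, volume 8, value 47
- food bag+hatchet: weight 9, volume 12, value 42
- tent: weight 6, volume 2, value 29
Best: 50 pts.

50 pts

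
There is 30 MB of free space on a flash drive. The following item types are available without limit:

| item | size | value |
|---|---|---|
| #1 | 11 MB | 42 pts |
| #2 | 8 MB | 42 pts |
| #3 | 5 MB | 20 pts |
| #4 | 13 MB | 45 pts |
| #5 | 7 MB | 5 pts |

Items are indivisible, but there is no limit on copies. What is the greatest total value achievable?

Best value-per-unit is #2 at 42/8; filling with it alone gives 3×42 = 126.
Optimal mix: 3×#2 + 1×#3 → size 29, value 146.

146 pts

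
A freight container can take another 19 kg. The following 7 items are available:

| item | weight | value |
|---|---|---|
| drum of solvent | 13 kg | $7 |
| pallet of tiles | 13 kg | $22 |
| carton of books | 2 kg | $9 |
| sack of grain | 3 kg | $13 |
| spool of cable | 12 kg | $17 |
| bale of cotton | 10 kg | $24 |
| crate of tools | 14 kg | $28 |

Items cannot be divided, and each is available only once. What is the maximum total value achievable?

Check high-value combinations within 19 kg:
- carton of books+sack of grain+crate of tools: weight 2+3+14=19, value 9+13+28=50
- carton of books+sack of grain+bale of cotton: weight 2+3+10=15, value 9+13+24=46
- pallet of tiles+carton of books+sack of grain: weight 13+2+3=18, value 22+9+13=44
Best: $50.

$50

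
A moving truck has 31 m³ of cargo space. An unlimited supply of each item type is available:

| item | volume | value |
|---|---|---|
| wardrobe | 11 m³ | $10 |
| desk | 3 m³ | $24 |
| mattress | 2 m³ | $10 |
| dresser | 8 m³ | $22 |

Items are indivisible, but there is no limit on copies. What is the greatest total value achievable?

$240

Best value-per-unit is desk at 24/3, and filling with it alone uses volume 10×3=30. No mix of the others beats 10×24 = 240.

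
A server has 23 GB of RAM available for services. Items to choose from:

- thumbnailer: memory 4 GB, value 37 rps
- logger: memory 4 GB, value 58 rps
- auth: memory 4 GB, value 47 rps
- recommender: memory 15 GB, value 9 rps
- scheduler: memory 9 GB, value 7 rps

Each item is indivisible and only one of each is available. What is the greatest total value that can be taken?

149 rps

Check high-value combinations within 23 GB:
- thumbnailer+logger+auth+scheduler: memory 4+4+4+9=21, value 37+58+47+7=149
- thumbnailer+logger+auth: memory 4+4+4=12, value 37+58+47=142
- logger+auth+recommender: memory 4+4+15=23, value 58+47+9=114
- logger+auth+scheduler: memory 4+4+9=17, value 58+47+7=112
- logger+auth: memory 4+4=8, value 58+47=105
Best: 149 rps.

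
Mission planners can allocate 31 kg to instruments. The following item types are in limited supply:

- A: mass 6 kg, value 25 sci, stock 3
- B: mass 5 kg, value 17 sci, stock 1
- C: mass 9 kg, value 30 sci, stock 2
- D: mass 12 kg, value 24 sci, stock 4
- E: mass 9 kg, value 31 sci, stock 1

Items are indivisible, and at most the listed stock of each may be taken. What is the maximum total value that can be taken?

Best selections within mass 31 and stock limits:
- 2×A + 1×C + 1×E: mass 30, value 111
- 2×A + 2×C: mass 30, value 110
- 3×A + 1×E: mass 27, value 106
- 3×A + 1×C: mass 27, value 105
Best: 111 sci.

111 sci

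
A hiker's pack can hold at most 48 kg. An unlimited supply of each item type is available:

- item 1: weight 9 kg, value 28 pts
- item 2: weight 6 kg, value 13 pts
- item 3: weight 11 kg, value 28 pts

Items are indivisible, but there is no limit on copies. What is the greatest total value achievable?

Best value-per-unit is item 1 at 28/9, and filling with it alone uses weight 5×9=45. No mix of the others beats 5×28 = 140.

140 pts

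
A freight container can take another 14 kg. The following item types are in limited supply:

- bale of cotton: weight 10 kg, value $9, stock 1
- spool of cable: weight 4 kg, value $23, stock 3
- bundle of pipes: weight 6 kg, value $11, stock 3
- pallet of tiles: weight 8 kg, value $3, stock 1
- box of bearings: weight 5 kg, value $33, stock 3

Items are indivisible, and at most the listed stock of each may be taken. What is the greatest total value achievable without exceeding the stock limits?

Top feasible selections:
- 1×spool of cable + 2×box of bearings: weight 14, value 89
- 2×spool of cable + 1×box of bearings: weight 13, value 79
- 3×spool of cable: weight 12, value 69
Best: $89.

$89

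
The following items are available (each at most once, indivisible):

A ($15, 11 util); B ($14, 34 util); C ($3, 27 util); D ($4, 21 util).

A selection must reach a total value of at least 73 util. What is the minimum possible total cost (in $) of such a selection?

Subsets with value ≥ 73, sorted by total cost:
- B+C+D: cost 21, value 82
- A+B+C+D: cost 36, value 93
Minimum cost: 21 $.

21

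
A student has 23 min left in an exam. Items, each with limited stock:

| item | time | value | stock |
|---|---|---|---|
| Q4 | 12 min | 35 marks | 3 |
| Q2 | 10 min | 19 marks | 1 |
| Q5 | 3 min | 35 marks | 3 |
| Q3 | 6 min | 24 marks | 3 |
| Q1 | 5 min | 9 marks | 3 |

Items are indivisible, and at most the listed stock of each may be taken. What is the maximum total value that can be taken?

Best selections within time 23 and stock limits:
- 3×Q5 + 2×Q3: time 21, value 153
- 1×Q4 + 3×Q5: time 21, value 140
Best: 153 marks.

153 marks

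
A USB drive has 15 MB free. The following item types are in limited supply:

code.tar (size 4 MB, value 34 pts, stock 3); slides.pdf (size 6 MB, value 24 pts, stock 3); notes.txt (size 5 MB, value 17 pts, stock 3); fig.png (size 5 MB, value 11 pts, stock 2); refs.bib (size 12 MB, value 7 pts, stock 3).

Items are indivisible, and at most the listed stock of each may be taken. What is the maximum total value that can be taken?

102 pts

Best selections within size 15 and stock limits:
- 3×code.tar: size 12, value 102
- 2×code.tar + 1×slides.pdf: size 14, value 92
- 2×code.tar + 1×notes.txt: size 13, value 85
Best: 102 pts.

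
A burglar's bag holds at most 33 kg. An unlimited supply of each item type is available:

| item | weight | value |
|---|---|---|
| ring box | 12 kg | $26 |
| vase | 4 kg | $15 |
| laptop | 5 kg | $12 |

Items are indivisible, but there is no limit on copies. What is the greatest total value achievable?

$120

Best value-per-unit is vase at 15/4, and filling with it alone uses weight 8×4=32. No mix of the others beats 8×15 = 120.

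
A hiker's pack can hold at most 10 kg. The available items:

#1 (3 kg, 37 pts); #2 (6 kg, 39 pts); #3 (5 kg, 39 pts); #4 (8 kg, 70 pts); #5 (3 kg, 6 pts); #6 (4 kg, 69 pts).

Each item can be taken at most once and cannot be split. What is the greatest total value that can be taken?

This is a 0/1 knapsack; check combinations near the capacity.
- #1+#5+#6: weight 3+3+4=10, value 37+6+69=112
- #3+#6: weight 5+4=9, value 39+69=108
- #2+#6: weight 6+4=10, value 39+69=108
- #1+#6: weight 3+4=7, value 37+69=106
- #1+#3: weight 3+5=8, value 37+39=76
Best: 112 pts.

112 pts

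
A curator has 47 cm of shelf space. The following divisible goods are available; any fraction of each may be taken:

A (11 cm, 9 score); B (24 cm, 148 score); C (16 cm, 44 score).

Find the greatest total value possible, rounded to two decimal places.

197.73

Take in order of value per unit:
- B (148/24 per unit): all 24 → value 148, running total 148.00
- C (44/16 per unit): all 16 → value 44, running total 192.00
- A (9/11 per unit): 7 of 11 → value 7×9/11 = 5.7273, running total 197.73
Total 197.73.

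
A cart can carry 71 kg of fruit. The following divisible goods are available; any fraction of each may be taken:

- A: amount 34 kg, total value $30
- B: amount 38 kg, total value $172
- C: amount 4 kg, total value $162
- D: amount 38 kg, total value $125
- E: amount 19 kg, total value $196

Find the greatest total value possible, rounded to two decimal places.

Take in order of value per unit:
- C (162/4 per unit): all 4 → value 162, running total 162.00
- E (196/19 per unit): all 19 → value 196, running total 358.00
- B (172/38 per unit): all 38 → value 172, running total 530.00
- D (125/38 per unit): 10 of 38 → value 10×125/38 = 32.8947, running total 562.89
Total 562.89.

562.89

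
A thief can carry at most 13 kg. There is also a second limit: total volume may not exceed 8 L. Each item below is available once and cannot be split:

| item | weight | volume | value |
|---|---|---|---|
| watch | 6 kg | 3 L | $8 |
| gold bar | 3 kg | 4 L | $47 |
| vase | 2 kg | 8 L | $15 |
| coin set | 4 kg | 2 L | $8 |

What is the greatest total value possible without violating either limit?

Feasible sets respecting both limits:
- watch+gold bar: weight 9, volume 7, value 55
- gold bar+coin set: weight 7, volume 6, value 55
- gold bar: weight 3, volume 4, value 47
Best: $55.

$55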